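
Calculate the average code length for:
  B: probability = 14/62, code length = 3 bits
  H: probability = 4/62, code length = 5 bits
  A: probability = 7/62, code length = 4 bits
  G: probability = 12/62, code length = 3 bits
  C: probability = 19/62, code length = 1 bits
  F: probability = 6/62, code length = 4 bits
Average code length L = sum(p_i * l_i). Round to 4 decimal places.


Weighted contributions p_i * l_i:
  B: (14/62) * 3 = 42/62
  H: (4/62) * 5 = 20/62
  A: (7/62) * 4 = 28/62
  G: (12/62) * 3 = 36/62
  C: (19/62) * 1 = 19/62
  F: (6/62) * 4 = 24/62
Sum = (42 + 20 + 28 + 36 + 19 + 24)/62 = 169/62

L = 169/62 = 2.7258 bits/symbol


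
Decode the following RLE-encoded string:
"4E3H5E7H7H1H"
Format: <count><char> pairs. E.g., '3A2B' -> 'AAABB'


Expanding each <count><char> pair:
  4E -> 'EEEE'
  3H -> 'HHH'
  5E -> 'EEEEE'
  7H -> 'HHHHHHH'
  7H -> 'HHHHHHH'
  1H -> 'H'

Decoded = EEEEHHHEEEEEHHHHHHHHHHHHHHH


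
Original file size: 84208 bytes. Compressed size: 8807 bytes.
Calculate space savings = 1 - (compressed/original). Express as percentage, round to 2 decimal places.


ratio = compressed/original = 8807/84208 = 0.104586
savings = 1 - ratio = 1 - 0.104586 = 0.895414
as a percentage: 0.895414 * 100 = 89.54%

Space savings = 1 - 8807/84208 = 89.54%


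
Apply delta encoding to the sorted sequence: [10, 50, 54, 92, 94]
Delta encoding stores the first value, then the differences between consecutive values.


First value: 10
Deltas:
  50 - 10 = 40
  54 - 50 = 4
  92 - 54 = 38
  94 - 92 = 2


Delta encoded: [10, 40, 4, 38, 2]


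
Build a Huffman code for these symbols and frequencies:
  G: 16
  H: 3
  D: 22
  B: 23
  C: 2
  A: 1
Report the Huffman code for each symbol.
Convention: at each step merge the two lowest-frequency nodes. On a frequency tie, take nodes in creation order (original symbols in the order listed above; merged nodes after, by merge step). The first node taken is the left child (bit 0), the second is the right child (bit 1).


Huffman tree construction:
Step 1: Merge A(1) + C(2) = 3
Step 2: Merge H(3) + (A+C)(3) = 6
Step 3: Merge (H+(A+C))(6) + G(16) = 22
Step 4: Merge D(22) + ((H+(A+C))+G)(22) = 44
Step 5: Merge B(23) + (D+((H+(A+C))+G))(44) = 67
Read each symbol's code off the tree from the root (left child = 0, right child = 1).

Codes:
  G: 111 (length 3)
  H: 1100 (length 4)
  D: 10 (length 2)
  B: 0 (length 1)
  C: 11011 (length 5)
  A: 11010 (length 5)
Average code length: 142/67 = 2.1194 bits/symbol


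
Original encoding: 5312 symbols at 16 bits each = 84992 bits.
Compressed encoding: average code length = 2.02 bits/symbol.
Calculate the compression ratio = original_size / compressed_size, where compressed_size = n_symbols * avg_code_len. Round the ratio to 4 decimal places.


original_size = n_symbols * orig_bits = 5312 * 16 = 84992 bits
compressed_size = n_symbols * avg_code_len = 5312 * 2.02 = 10730.24 bits
ratio = original_size / compressed_size = 84992 / 10730.24 = 7.9208

Compression ratio = 7.9208


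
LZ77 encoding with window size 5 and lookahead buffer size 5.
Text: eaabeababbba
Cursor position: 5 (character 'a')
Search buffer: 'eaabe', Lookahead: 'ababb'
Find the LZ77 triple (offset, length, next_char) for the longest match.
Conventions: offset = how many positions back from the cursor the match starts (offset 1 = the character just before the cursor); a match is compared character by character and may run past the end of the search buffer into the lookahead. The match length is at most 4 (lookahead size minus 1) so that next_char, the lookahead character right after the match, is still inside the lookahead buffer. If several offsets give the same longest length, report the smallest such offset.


Try each offset into the search buffer:
  offset=1 (pos 4, char 'e'): match length 0
  offset=2 (pos 3, char 'b'): match length 0
  offset=3 (pos 2, char 'a'): match length 2
  offset=4 (pos 1, char 'a'): match length 1
  offset=5 (pos 0, char 'e'): match length 0
Longest match has length 2 at offset 3.
next_char = character at position 5 + 2 = 7 -> 'a'

Best match: offset=3, length=2 (matching 'ab' starting at position 2)
LZ77 triple: (3, 2, 'a')


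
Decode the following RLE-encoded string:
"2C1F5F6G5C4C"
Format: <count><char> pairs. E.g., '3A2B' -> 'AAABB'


Expanding each <count><char> pair:
  2C -> 'CC'
  1F -> 'F'
  5F -> 'FFFFF'
  6G -> 'GGGGGG'
  5C -> 'CCCCC'
  4C -> 'CCCC'

Decoded = CCFFFFFFGGGGGGCCCCCCCCC


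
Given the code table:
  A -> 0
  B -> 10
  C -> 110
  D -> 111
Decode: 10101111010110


Decoding:
10 -> B
10 -> B
111 -> D
10 -> B
10 -> B
110 -> C


Result: BBDBBC


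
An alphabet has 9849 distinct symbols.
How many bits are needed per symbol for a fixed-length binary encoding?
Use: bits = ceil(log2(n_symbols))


log2(9849) = 13.2658
Bracket: 2^13 = 8192 < 9849 <= 2^14 = 16384
So ceil(log2(9849)) = 14

bits = ceil(log2(9849)) = ceil(13.2658) = 14 bits


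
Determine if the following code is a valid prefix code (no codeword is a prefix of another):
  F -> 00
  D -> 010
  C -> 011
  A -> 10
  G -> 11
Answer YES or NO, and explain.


Checking each pair (does one codeword prefix another?):
  F='00' vs D='010': no prefix
  F='00' vs C='011': no prefix
  F='00' vs A='10': no prefix
  F='00' vs G='11': no prefix
  D='010' vs F='00': no prefix
  D='010' vs C='011': no prefix
  D='010' vs A='10': no prefix
  D='010' vs G='11': no prefix
  C='011' vs F='00': no prefix
  C='011' vs D='010': no prefix
  C='011' vs A='10': no prefix
  C='011' vs G='11': no prefix
  A='10' vs F='00': no prefix
  A='10' vs D='010': no prefix
  A='10' vs C='011': no prefix
  A='10' vs G='11': no prefix
  G='11' vs F='00': no prefix
  G='11' vs D='010': no prefix
  G='11' vs C='011': no prefix
  G='11' vs A='10': no prefix
No violation found over all pairs.

YES -- this is a valid prefix code. No codeword is a prefix of any other codeword.


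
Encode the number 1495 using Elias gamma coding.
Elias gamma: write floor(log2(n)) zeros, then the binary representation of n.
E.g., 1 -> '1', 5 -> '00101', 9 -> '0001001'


num_bits = floor(log2(1495)) + 1 = 11
leading_zeros = num_bits - 1 = 10
binary(1495) = 10111010111

Elias gamma(1495) = '0000000000' + '10111010111' = 000000000010111010111 (21 bits)


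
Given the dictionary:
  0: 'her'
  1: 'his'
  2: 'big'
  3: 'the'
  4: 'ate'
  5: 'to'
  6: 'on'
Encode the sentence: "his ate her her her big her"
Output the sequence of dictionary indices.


Look up each word in the dictionary:
  'his' -> 1
  'ate' -> 4
  'her' -> 0
  'her' -> 0
  'her' -> 0
  'big' -> 2
  'her' -> 0

Encoded: [1, 4, 0, 0, 0, 2, 0]


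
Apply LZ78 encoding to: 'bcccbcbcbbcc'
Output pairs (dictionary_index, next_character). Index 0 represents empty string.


LZ78 encoding steps:
Dictionary: {0: ''}
Step 1: w='' (idx 0), next='b' -> output (0, 'b'), add 'b' as idx 1
Step 2: w='' (idx 0), next='c' -> output (0, 'c'), add 'c' as idx 2
Step 3: w='c' (idx 2), next='c' -> output (2, 'c'), add 'cc' as idx 3
Step 4: w='b' (idx 1), next='c' -> output (1, 'c'), add 'bc' as idx 4
Step 5: w='bc' (idx 4), next='b' -> output (4, 'b'), add 'bcb' as idx 5
Step 6: w='bc' (idx 4), next='c' -> output (4, 'c'), add 'bcc' as idx 6


Encoded: [(0, 'b'), (0, 'c'), (2, 'c'), (1, 'c'), (4, 'b'), (4, 'c')]


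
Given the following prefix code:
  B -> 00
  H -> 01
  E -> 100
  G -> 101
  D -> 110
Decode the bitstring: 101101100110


Decoding step by step:
Bits 101 -> G
Bits 101 -> G
Bits 100 -> E
Bits 110 -> D


Decoded message: GGED


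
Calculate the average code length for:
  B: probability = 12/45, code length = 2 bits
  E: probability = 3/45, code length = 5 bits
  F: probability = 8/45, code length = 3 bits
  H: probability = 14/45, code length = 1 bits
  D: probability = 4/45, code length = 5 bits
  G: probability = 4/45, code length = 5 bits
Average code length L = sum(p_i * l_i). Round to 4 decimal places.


Weighted contributions p_i * l_i:
  B: (12/45) * 2 = 24/45
  E: (3/45) * 5 = 15/45
  F: (8/45) * 3 = 24/45
  H: (14/45) * 1 = 14/45
  D: (4/45) * 5 = 20/45
  G: (4/45) * 5 = 20/45
Sum = (24 + 15 + 24 + 14 + 20 + 20)/45 = 117/45

L = 117/45 = 2.6000 bits/symbol


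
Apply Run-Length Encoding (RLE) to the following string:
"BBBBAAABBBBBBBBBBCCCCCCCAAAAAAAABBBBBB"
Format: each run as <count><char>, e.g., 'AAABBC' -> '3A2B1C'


Scanning runs left to right:
  i=0: run of 'B' x 4 -> '4B'
  i=4: run of 'A' x 3 -> '3A'
  i=7: run of 'B' x 10 -> '10B'
  i=17: run of 'C' x 7 -> '7C'
  i=24: run of 'A' x 8 -> '8A'
  i=32: run of 'B' x 6 -> '6B'

RLE = 4B3A10B7C8A6B


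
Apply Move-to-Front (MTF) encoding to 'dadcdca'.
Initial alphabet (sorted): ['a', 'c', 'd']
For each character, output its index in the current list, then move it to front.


MTF encoding:
'd': index 2 in ['a', 'c', 'd'] -> ['d', 'a', 'c']
'a': index 1 in ['d', 'a', 'c'] -> ['a', 'd', 'c']
'd': index 1 in ['a', 'd', 'c'] -> ['d', 'a', 'c']
'c': index 2 in ['d', 'a', 'c'] -> ['c', 'd', 'a']
'd': index 1 in ['c', 'd', 'a'] -> ['d', 'c', 'a']
'c': index 1 in ['d', 'c', 'a'] -> ['c', 'd', 'a']
'a': index 2 in ['c', 'd', 'a'] -> ['a', 'c', 'd']


Output: [2, 1, 1, 2, 1, 1, 2]


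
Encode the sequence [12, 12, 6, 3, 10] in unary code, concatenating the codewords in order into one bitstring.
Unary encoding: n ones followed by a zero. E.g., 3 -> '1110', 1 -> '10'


Encode each number as n ones followed by a terminating 0:
  12 -> 1111111111110 (13 bits)
  12 -> 1111111111110 (13 bits)
  6 -> 1111110 (7 bits)
  3 -> 1110 (4 bits)
  10 -> 11111111110 (11 bits)
Total length = 13 + 13 + 7 + 4 + 11 = 48 bits.

Unary([12, 12, 6, 3, 10]) = 111111111111011111111111101111110111011111111110 (48 bits)


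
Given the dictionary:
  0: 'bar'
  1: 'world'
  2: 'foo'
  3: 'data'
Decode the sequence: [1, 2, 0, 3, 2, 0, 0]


Look up each index in the dictionary:
  1 -> 'world'
  2 -> 'foo'
  0 -> 'bar'
  3 -> 'data'
  2 -> 'foo'
  0 -> 'bar'
  0 -> 'bar'

Decoded: "world foo bar data foo bar bar"


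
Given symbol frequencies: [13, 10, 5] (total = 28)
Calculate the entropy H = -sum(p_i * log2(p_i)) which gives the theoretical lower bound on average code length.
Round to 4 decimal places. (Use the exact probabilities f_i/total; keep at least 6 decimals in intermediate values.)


Per-symbol terms -p_i * log2(p_i) with p_i = f_i/28:
  p = 13/28 = 0.464286: log2(p) = -1.106915, -p*log2(p) = 0.513925
  p = 10/28 = 0.357143: log2(p) = -1.485427, -p*log2(p) = 0.530510
  p = 5/28 = 0.178571: log2(p) = -2.485427, -p*log2(p) = 0.443826
H = 0.513925 + 0.530510 + 0.443826 = 1.488261

H = 1.4883 bits/symbol


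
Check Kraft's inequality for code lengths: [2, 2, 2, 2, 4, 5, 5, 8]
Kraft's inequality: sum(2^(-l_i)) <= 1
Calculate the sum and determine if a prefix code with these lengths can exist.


Sum = 2^(-2) + 2^(-2) + 2^(-2) + 2^(-2) + 2^(-4) + 2^(-5) + 2^(-5) + 2^(-8)
    = 0.25 + 0.25 + 0.25 + 0.25 + 0.0625 + 0.03125 + 0.03125 + 0.00390625
    = 289/256 = 1.12890625
Since 1.12890625 > 1, Kraft's inequality is NOT satisfied.
A prefix code with these lengths CANNOT exist.

Kraft sum = 1.12890625. Not satisfied.


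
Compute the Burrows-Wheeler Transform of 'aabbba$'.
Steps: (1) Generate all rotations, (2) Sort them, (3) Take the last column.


Rotations (sorted):
  0: $aabbba -> last char: a
  1: a$aabbb -> last char: b
  2: aabbba$ -> last char: $
  3: abbba$a -> last char: a
  4: ba$aabb -> last char: b
  5: bba$aab -> last char: b
  6: bbba$aa -> last char: a


BWT = ab$abba


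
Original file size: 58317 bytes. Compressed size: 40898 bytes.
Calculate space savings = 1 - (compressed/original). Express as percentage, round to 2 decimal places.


ratio = compressed/original = 40898/58317 = 0.701305
savings = 1 - ratio = 1 - 0.701305 = 0.298695
as a percentage: 0.298695 * 100 = 29.87%

Space savings = 1 - 40898/58317 = 29.87%


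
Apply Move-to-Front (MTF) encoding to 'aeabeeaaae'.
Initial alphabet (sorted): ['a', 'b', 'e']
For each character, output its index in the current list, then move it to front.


MTF encoding:
'a': index 0 in ['a', 'b', 'e'] -> ['a', 'b', 'e']
'e': index 2 in ['a', 'b', 'e'] -> ['e', 'a', 'b']
'a': index 1 in ['e', 'a', 'b'] -> ['a', 'e', 'b']
'b': index 2 in ['a', 'e', 'b'] -> ['b', 'a', 'e']
'e': index 2 in ['b', 'a', 'e'] -> ['e', 'b', 'a']
'e': index 0 in ['e', 'b', 'a'] -> ['e', 'b', 'a']
'a': index 2 in ['e', 'b', 'a'] -> ['a', 'e', 'b']
'a': index 0 in ['a', 'e', 'b'] -> ['a', 'e', 'b']
'a': index 0 in ['a', 'e', 'b'] -> ['a', 'e', 'b']
'e': index 1 in ['a', 'e', 'b'] -> ['e', 'a', 'b']


Output: [0, 2, 1, 2, 2, 0, 2, 0, 0, 1]


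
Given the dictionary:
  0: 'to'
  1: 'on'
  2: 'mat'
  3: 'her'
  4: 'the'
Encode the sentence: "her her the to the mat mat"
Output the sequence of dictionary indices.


Look up each word in the dictionary:
  'her' -> 3
  'her' -> 3
  'the' -> 4
  'to' -> 0
  'the' -> 4
  'mat' -> 2
  'mat' -> 2

Encoded: [3, 3, 4, 0, 4, 2, 2]


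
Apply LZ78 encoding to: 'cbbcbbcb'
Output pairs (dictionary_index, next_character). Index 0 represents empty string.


LZ78 encoding steps:
Dictionary: {0: ''}
Step 1: w='' (idx 0), next='c' -> output (0, 'c'), add 'c' as idx 1
Step 2: w='' (idx 0), next='b' -> output (0, 'b'), add 'b' as idx 2
Step 3: w='b' (idx 2), next='c' -> output (2, 'c'), add 'bc' as idx 3
Step 4: w='b' (idx 2), next='b' -> output (2, 'b'), add 'bb' as idx 4
Step 5: w='c' (idx 1), next='b' -> output (1, 'b'), add 'cb' as idx 5


Encoded: [(0, 'c'), (0, 'b'), (2, 'c'), (2, 'b'), (1, 'b')]


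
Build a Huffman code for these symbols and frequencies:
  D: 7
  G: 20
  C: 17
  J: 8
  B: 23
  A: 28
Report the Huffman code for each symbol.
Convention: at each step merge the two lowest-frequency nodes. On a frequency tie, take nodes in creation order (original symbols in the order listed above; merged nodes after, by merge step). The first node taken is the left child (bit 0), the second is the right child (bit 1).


Huffman tree construction:
Step 1: Merge D(7) + J(8) = 15
Step 2: Merge (D+J)(15) + C(17) = 32
Step 3: Merge G(20) + B(23) = 43
Step 4: Merge A(28) + ((D+J)+C)(32) = 60
Step 5: Merge (G+B)(43) + (A+((D+J)+C))(60) = 103
Read each symbol's code off the tree from the root (left child = 0, right child = 1).

Codes:
  D: 1100 (length 4)
  G: 00 (length 2)
  C: 111 (length 3)
  J: 1101 (length 4)
  B: 01 (length 2)
  A: 10 (length 2)
Average code length: 253/103 = 2.4563 bits/symbol


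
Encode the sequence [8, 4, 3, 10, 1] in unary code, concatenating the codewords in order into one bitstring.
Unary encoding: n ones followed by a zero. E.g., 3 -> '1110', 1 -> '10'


Encode each number as n ones followed by a terminating 0:
  8 -> 111111110 (9 bits)
  4 -> 11110 (5 bits)
  3 -> 1110 (4 bits)
  10 -> 11111111110 (11 bits)
  1 -> 10 (2 bits)
Total length = 9 + 5 + 4 + 11 + 2 = 31 bits.

Unary([8, 4, 3, 10, 1]) = 1111111101111011101111111111010 (31 bits)


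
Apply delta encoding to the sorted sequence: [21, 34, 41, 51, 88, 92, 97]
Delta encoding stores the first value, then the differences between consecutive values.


First value: 21
Deltas:
  34 - 21 = 13
  41 - 34 = 7
  51 - 41 = 10
  88 - 51 = 37
  92 - 88 = 4
  97 - 92 = 5


Delta encoded: [21, 13, 7, 10, 37, 4, 5]


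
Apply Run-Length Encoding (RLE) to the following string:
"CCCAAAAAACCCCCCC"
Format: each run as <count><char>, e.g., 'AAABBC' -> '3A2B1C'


Scanning runs left to right:
  i=0: run of 'C' x 3 -> '3C'
  i=3: run of 'A' x 6 -> '6A'
  i=9: run of 'C' x 7 -> '7C'

RLE = 3C6A7C


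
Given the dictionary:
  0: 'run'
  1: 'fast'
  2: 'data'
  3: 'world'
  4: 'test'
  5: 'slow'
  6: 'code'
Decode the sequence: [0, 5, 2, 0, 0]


Look up each index in the dictionary:
  0 -> 'run'
  5 -> 'slow'
  2 -> 'data'
  0 -> 'run'
  0 -> 'run'

Decoded: "run slow data run run"


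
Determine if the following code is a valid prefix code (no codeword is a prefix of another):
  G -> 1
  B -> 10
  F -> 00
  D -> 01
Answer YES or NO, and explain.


Checking each pair (does one codeword prefix another?):
  G='1' vs B='10': prefix -- VIOLATION

NO -- this is NOT a valid prefix code. G (1) is a prefix of B (10).


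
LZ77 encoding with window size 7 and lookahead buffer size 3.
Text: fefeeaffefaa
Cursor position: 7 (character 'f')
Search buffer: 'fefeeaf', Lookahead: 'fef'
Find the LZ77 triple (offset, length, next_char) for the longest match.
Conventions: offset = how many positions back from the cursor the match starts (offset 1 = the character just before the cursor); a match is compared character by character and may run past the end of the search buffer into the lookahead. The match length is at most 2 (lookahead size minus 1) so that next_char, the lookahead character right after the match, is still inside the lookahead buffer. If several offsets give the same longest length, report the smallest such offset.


Try each offset into the search buffer:
  offset=1 (pos 6, char 'f'): match length 1
  offset=2 (pos 5, char 'a'): match length 0
  offset=3 (pos 4, char 'e'): match length 0
  offset=4 (pos 3, char 'e'): match length 0
  offset=5 (pos 2, char 'f'): match length 2
  offset=6 (pos 1, char 'e'): match length 0
  offset=7 (pos 0, char 'f'): match length 2
Longest match has length 2, found at offsets 5, 7; take the smallest, offset 5.
next_char = character at position 7 + 2 = 9 -> 'f'

Best match: offset=5, length=2 (matching 'fe' starting at position 2)
LZ77 triple: (5, 2, 'f')


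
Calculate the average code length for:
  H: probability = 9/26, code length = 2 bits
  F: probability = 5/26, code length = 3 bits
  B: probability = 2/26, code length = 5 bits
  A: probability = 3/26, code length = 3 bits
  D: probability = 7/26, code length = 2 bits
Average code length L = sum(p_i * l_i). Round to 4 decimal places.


Weighted contributions p_i * l_i:
  H: (9/26) * 2 = 18/26
  F: (5/26) * 3 = 15/26
  B: (2/26) * 5 = 10/26
  A: (3/26) * 3 = 9/26
  D: (7/26) * 2 = 14/26
Sum = (18 + 15 + 10 + 9 + 14)/26 = 66/26

L = 66/26 = 2.5385 bits/symbol


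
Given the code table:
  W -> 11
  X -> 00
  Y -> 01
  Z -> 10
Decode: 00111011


Decoding:
00 -> X
11 -> W
10 -> Z
11 -> W


Result: XWZW


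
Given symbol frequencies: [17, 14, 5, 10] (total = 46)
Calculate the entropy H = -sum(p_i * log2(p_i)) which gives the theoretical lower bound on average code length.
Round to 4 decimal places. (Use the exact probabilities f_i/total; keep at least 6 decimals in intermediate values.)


Per-symbol terms -p_i * log2(p_i) with p_i = f_i/46:
  p = 17/46 = 0.369565: log2(p) = -1.436099, -p*log2(p) = 0.530732
  p = 14/46 = 0.304348: log2(p) = -1.716207, -p*log2(p) = 0.522324
  p = 5/46 = 0.108696: log2(p) = -3.201634, -p*log2(p) = 0.348004
  p = 10/46 = 0.217391: log2(p) = -2.201634, -p*log2(p) = 0.478616
H = 0.530732 + 0.522324 + 0.348004 + 0.478616 = 1.879676

H = 1.8797 bits/symbol


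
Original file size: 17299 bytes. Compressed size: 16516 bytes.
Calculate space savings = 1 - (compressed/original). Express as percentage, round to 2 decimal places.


ratio = compressed/original = 16516/17299 = 0.954737
savings = 1 - ratio = 1 - 0.954737 = 0.045263
as a percentage: 0.045263 * 100 = 4.53%

Space savings = 1 - 16516/17299 = 4.53%


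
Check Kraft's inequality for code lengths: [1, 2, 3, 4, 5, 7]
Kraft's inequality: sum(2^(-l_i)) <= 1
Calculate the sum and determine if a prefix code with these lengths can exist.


Sum = 2^(-1) + 2^(-2) + 2^(-3) + 2^(-4) + 2^(-5) + 2^(-7)
    = 0.5 + 0.25 + 0.125 + 0.0625 + 0.03125 + 0.0078125
    = 125/128 = 0.9765625
Since 0.9765625 <= 1, Kraft's inequality IS satisfied.
A prefix code with these lengths CAN exist.

Kraft sum = 0.9765625. Satisfied.


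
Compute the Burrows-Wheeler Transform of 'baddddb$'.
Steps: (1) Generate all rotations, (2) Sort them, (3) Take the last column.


Rotations (sorted):
  0: $baddddb -> last char: b
  1: addddb$b -> last char: b
  2: b$badddd -> last char: d
  3: baddddb$ -> last char: $
  4: db$baddd -> last char: d
  5: ddb$badd -> last char: d
  6: dddb$bad -> last char: d
  7: ddddb$ba -> last char: a


BWT = bbd$ddda


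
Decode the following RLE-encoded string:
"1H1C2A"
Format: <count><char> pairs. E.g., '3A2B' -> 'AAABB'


Expanding each <count><char> pair:
  1H -> 'H'
  1C -> 'C'
  2A -> 'AA'

Decoded = HCAA


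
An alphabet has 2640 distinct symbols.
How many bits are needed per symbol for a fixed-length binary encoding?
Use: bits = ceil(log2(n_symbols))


log2(2640) = 11.3663
Bracket: 2^11 = 2048 < 2640 <= 2^12 = 4096
So ceil(log2(2640)) = 12

bits = ceil(log2(2640)) = ceil(11.3663) = 12 bits


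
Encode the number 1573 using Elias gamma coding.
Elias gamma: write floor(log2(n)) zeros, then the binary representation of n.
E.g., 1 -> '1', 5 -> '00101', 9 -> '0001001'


num_bits = floor(log2(1573)) + 1 = 11
leading_zeros = num_bits - 1 = 10
binary(1573) = 11000100101

Elias gamma(1573) = '0000000000' + '11000100101' = 000000000011000100101 (21 bits)


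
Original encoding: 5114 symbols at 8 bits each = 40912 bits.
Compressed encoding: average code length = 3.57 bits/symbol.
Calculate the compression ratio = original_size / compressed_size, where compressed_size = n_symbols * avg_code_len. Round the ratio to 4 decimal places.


original_size = n_symbols * orig_bits = 5114 * 8 = 40912 bits
compressed_size = n_symbols * avg_code_len = 5114 * 3.57 = 18256.98 bits
ratio = original_size / compressed_size = 40912 / 18256.98 = 2.2409

Compression ratio = 2.2409


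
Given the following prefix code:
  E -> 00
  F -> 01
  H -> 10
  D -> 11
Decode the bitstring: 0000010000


Decoding step by step:
Bits 00 -> E
Bits 00 -> E
Bits 01 -> F
Bits 00 -> E
Bits 00 -> E


Decoded message: EEFEE


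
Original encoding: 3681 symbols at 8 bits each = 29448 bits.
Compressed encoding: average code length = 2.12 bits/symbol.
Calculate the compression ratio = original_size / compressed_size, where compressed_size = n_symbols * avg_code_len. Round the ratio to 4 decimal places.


original_size = n_symbols * orig_bits = 3681 * 8 = 29448 bits
compressed_size = n_symbols * avg_code_len = 3681 * 2.12 = 7803.72 bits
ratio = original_size / compressed_size = 29448 / 7803.72 = 3.7736

Compression ratio = 3.7736


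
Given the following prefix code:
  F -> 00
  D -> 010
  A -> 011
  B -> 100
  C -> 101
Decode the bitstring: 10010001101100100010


Decoding step by step:
Bits 100 -> B
Bits 100 -> B
Bits 011 -> A
Bits 011 -> A
Bits 00 -> F
Bits 100 -> B
Bits 010 -> D


Decoded message: BBAAFBD


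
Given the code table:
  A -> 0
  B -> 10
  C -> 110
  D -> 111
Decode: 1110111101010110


Decoding:
111 -> D
0 -> A
111 -> D
10 -> B
10 -> B
10 -> B
110 -> C


Result: DADBBBC


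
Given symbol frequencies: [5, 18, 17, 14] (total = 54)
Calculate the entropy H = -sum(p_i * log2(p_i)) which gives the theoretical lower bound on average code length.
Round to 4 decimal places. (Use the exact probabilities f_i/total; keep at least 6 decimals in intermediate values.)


Per-symbol terms -p_i * log2(p_i) with p_i = f_i/54:
  p = 5/54 = 0.092593: log2(p) = -3.432959, -p*log2(p) = 0.317867
  p = 18/54 = 0.333333: log2(p) = -1.584963, -p*log2(p) = 0.528321
  p = 17/54 = 0.314815: log2(p) = -1.667425, -p*log2(p) = 0.524930
  p = 14/54 = 0.259259: log2(p) = -1.947533, -p*log2(p) = 0.504916
H = 0.317867 + 0.528321 + 0.524930 + 0.504916 = 1.876034

H = 1.876 bits/symbol


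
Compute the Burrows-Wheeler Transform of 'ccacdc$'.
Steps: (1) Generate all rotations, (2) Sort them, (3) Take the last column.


Rotations (sorted):
  0: $ccacdc -> last char: c
  1: acdc$cc -> last char: c
  2: c$ccacd -> last char: d
  3: cacdc$c -> last char: c
  4: ccacdc$ -> last char: $
  5: cdc$cca -> last char: a
  6: dc$ccac -> last char: c


BWT = ccdc$ac


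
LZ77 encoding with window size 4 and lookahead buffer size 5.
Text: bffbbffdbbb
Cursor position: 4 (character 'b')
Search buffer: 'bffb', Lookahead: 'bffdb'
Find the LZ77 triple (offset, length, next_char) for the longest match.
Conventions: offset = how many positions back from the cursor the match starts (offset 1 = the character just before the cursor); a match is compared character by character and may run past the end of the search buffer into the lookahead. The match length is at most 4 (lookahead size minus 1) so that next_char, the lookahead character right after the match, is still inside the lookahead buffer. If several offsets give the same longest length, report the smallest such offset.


Try each offset into the search buffer:
  offset=1 (pos 3, char 'b'): match length 1
  offset=2 (pos 2, char 'f'): match length 0
  offset=3 (pos 1, char 'f'): match length 0
  offset=4 (pos 0, char 'b'): match length 3
Longest match has length 3 at offset 4.
next_char = character at position 4 + 3 = 7 -> 'd'

Best match: offset=4, length=3 (matching 'bff' starting at position 0)
LZ77 triple: (4, 3, 'd')


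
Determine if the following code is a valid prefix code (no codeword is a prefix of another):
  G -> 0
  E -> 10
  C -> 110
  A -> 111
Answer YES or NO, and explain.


Checking each pair (does one codeword prefix another?):
  G='0' vs E='10': no prefix
  G='0' vs C='110': no prefix
  G='0' vs A='111': no prefix
  E='10' vs G='0': no prefix
  E='10' vs C='110': no prefix
  E='10' vs A='111': no prefix
  C='110' vs G='0': no prefix
  C='110' vs E='10': no prefix
  C='110' vs A='111': no prefix
  A='111' vs G='0': no prefix
  A='111' vs E='10': no prefix
  A='111' vs C='110': no prefix
No violation found over all pairs.

YES -- this is a valid prefix code. No codeword is a prefix of any other codeword.


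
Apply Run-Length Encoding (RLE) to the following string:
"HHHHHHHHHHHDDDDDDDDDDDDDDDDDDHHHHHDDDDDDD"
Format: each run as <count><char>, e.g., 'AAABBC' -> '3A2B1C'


Scanning runs left to right:
  i=0: run of 'H' x 11 -> '11H'
  i=11: run of 'D' x 18 -> '18D'
  i=29: run of 'H' x 5 -> '5H'
  i=34: run of 'D' x 7 -> '7D'

RLE = 11H18D5H7D


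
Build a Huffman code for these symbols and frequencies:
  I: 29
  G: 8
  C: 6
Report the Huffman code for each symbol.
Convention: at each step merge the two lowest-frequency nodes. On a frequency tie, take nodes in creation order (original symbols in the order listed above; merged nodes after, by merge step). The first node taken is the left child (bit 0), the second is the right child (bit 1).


Huffman tree construction:
Step 1: Merge C(6) + G(8) = 14
Step 2: Merge (C+G)(14) + I(29) = 43
Read each symbol's code off the tree from the root (left child = 0, right child = 1).

Codes:
  I: 1 (length 1)
  G: 01 (length 2)
  C: 00 (length 2)
Average code length: 57/43 = 1.3256 bits/symbol


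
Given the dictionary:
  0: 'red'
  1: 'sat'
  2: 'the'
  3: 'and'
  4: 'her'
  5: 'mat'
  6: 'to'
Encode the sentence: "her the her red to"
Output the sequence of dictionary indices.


Look up each word in the dictionary:
  'her' -> 4
  'the' -> 2
  'her' -> 4
  'red' -> 0
  'to' -> 6

Encoded: [4, 2, 4, 0, 6]


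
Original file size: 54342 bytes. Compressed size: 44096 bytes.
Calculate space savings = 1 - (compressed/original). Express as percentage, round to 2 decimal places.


ratio = compressed/original = 44096/54342 = 0.811453
savings = 1 - ratio = 1 - 0.811453 = 0.188547
as a percentage: 0.188547 * 100 = 18.85%

Space savings = 1 - 44096/54342 = 18.85%


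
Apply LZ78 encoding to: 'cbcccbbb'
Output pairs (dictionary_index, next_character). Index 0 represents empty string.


LZ78 encoding steps:
Dictionary: {0: ''}
Step 1: w='' (idx 0), next='c' -> output (0, 'c'), add 'c' as idx 1
Step 2: w='' (idx 0), next='b' -> output (0, 'b'), add 'b' as idx 2
Step 3: w='c' (idx 1), next='c' -> output (1, 'c'), add 'cc' as idx 3
Step 4: w='c' (idx 1), next='b' -> output (1, 'b'), add 'cb' as idx 4
Step 5: w='b' (idx 2), next='b' -> output (2, 'b'), add 'bb' as idx 5


Encoded: [(0, 'c'), (0, 'b'), (1, 'c'), (1, 'b'), (2, 'b')]


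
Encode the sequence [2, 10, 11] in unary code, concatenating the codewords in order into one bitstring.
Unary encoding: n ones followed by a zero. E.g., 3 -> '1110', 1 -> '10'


Encode each number as n ones followed by a terminating 0:
  2 -> 110 (3 bits)
  10 -> 11111111110 (11 bits)
  11 -> 111111111110 (12 bits)
Total length = 3 + 11 + 12 = 26 bits.

Unary([2, 10, 11]) = 11011111111110111111111110 (26 bits)


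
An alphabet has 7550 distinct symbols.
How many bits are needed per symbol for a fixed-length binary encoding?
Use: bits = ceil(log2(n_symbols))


log2(7550) = 12.8823
Bracket: 2^12 = 4096 < 7550 <= 2^13 = 8192
So ceil(log2(7550)) = 13

bits = ceil(log2(7550)) = ceil(12.8823) = 13 bits


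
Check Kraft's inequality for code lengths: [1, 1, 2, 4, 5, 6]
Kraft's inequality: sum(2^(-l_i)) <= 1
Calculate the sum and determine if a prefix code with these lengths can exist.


Sum = 2^(-1) + 2^(-1) + 2^(-2) + 2^(-4) + 2^(-5) + 2^(-6)
    = 0.5 + 0.5 + 0.25 + 0.0625 + 0.03125 + 0.015625
    = 87/64 = 1.359375
Since 1.359375 > 1, Kraft's inequality is NOT satisfied.
A prefix code with these lengths CANNOT exist.

Kraft sum = 1.359375. Not satisfied.


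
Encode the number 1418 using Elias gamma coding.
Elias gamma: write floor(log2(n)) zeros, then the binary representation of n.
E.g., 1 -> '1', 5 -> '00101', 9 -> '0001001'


num_bits = floor(log2(1418)) + 1 = 11
leading_zeros = num_bits - 1 = 10
binary(1418) = 10110001010

Elias gamma(1418) = '0000000000' + '10110001010' = 000000000010110001010 (21 bits)


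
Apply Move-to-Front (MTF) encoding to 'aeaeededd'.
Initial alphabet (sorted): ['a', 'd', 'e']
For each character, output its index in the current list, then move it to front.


MTF encoding:
'a': index 0 in ['a', 'd', 'e'] -> ['a', 'd', 'e']
'e': index 2 in ['a', 'd', 'e'] -> ['e', 'a', 'd']
'a': index 1 in ['e', 'a', 'd'] -> ['a', 'e', 'd']
'e': index 1 in ['a', 'e', 'd'] -> ['e', 'a', 'd']
'e': index 0 in ['e', 'a', 'd'] -> ['e', 'a', 'd']
'd': index 2 in ['e', 'a', 'd'] -> ['d', 'e', 'a']
'e': index 1 in ['d', 'e', 'a'] -> ['e', 'd', 'a']
'd': index 1 in ['e', 'd', 'a'] -> ['d', 'e', 'a']
'd': index 0 in ['d', 'e', 'a'] -> ['d', 'e', 'a']


Output: [0, 2, 1, 1, 0, 2, 1, 1, 0]


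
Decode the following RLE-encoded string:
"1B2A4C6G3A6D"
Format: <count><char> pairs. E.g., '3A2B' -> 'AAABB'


Expanding each <count><char> pair:
  1B -> 'B'
  2A -> 'AA'
  4C -> 'CCCC'
  6G -> 'GGGGGG'
  3A -> 'AAA'
  6D -> 'DDDDDD'

Decoded = BAACCCCGGGGGGAAADDDDDD


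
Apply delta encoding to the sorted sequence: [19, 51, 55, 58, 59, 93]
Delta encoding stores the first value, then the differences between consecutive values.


First value: 19
Deltas:
  51 - 19 = 32
  55 - 51 = 4
  58 - 55 = 3
  59 - 58 = 1
  93 - 59 = 34


Delta encoded: [19, 32, 4, 3, 1, 34]


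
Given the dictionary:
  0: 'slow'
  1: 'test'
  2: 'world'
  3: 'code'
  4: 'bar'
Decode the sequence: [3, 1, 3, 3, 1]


Look up each index in the dictionary:
  3 -> 'code'
  1 -> 'test'
  3 -> 'code'
  3 -> 'code'
  1 -> 'test'

Decoded: "code test code code test"


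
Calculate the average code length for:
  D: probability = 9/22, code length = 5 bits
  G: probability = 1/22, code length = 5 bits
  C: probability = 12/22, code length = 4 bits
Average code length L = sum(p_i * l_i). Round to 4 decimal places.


Weighted contributions p_i * l_i:
  D: (9/22) * 5 = 45/22
  G: (1/22) * 5 = 5/22
  C: (12/22) * 4 = 48/22
Sum = (45 + 5 + 48)/22 = 98/22

L = 98/22 = 4.4545 bits/symbol


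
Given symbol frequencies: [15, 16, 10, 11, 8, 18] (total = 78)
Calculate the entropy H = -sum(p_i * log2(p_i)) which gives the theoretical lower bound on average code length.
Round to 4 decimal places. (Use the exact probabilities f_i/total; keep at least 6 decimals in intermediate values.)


Per-symbol terms -p_i * log2(p_i) with p_i = f_i/78:
  p = 15/78 = 0.192308: log2(p) = -2.378512, -p*log2(p) = 0.457406
  p = 16/78 = 0.205128: log2(p) = -2.285402, -p*log2(p) = 0.468800
  p = 10/78 = 0.128205: log2(p) = -2.963474, -p*log2(p) = 0.379933
  p = 11/78 = 0.141026: log2(p) = -2.825971, -p*log2(p) = 0.398534
  p = 8/78 = 0.102564: log2(p) = -3.285402, -p*log2(p) = 0.336964
  p = 18/78 = 0.230769: log2(p) = -2.115477, -p*log2(p) = 0.488187
H = 0.457406 + 0.468800 + 0.379933 + 0.398534 + 0.336964 + 0.488187 = 2.529824

H = 2.5298 bits/symbol


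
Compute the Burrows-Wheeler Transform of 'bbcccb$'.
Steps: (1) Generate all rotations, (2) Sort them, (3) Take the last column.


Rotations (sorted):
  0: $bbcccb -> last char: b
  1: b$bbccc -> last char: c
  2: bbcccb$ -> last char: $
  3: bcccb$b -> last char: b
  4: cb$bbcc -> last char: c
  5: ccb$bbc -> last char: c
  6: cccb$bb -> last char: b


BWT = bc$bccb


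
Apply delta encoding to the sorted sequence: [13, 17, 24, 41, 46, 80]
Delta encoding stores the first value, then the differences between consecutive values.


First value: 13
Deltas:
  17 - 13 = 4
  24 - 17 = 7
  41 - 24 = 17
  46 - 41 = 5
  80 - 46 = 34


Delta encoded: [13, 4, 7, 17, 5, 34]


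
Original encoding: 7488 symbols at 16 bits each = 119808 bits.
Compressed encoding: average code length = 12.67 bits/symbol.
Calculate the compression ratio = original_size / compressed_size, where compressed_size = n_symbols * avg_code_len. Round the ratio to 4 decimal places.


original_size = n_symbols * orig_bits = 7488 * 16 = 119808 bits
compressed_size = n_symbols * avg_code_len = 7488 * 12.67 = 94872.96 bits
ratio = original_size / compressed_size = 119808 / 94872.96 = 1.2628

Compression ratio = 1.2628


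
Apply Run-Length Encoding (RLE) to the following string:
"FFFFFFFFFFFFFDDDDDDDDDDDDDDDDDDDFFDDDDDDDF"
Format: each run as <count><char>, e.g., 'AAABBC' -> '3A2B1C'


Scanning runs left to right:
  i=0: run of 'F' x 13 -> '13F'
  i=13: run of 'D' x 19 -> '19D'
  i=32: run of 'F' x 2 -> '2F'
  i=34: run of 'D' x 7 -> '7D'
  i=41: run of 'F' x 1 -> '1F'

RLE = 13F19D2F7D1F


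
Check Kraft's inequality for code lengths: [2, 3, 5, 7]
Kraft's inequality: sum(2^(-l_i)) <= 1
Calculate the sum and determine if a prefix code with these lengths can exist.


Sum = 2^(-2) + 2^(-3) + 2^(-5) + 2^(-7)
    = 0.25 + 0.125 + 0.03125 + 0.0078125
    = 53/128 = 0.4140625
Since 0.4140625 <= 1, Kraft's inequality IS satisfied.
A prefix code with these lengths CAN exist.

Kraft sum = 0.4140625. Satisfied.


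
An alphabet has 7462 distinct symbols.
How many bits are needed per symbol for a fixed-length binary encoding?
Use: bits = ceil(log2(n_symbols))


log2(7462) = 12.8653
Bracket: 2^12 = 4096 < 7462 <= 2^13 = 8192
So ceil(log2(7462)) = 13

bits = ceil(log2(7462)) = ceil(12.8653) = 13 bits


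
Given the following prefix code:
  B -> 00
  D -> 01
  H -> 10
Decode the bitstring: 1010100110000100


Decoding step by step:
Bits 10 -> H
Bits 10 -> H
Bits 10 -> H
Bits 01 -> D
Bits 10 -> H
Bits 00 -> B
Bits 01 -> D
Bits 00 -> B


Decoded message: HHHDHBDB


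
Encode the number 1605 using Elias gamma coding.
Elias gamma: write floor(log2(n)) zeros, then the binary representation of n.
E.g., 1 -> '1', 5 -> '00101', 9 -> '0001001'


num_bits = floor(log2(1605)) + 1 = 11
leading_zeros = num_bits - 1 = 10
binary(1605) = 11001000101

Elias gamma(1605) = '0000000000' + '11001000101' = 000000000011001000101 (21 bits)


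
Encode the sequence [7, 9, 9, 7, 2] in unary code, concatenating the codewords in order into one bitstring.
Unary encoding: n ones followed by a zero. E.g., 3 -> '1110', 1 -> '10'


Encode each number as n ones followed by a terminating 0:
  7 -> 11111110 (8 bits)
  9 -> 1111111110 (10 bits)
  9 -> 1111111110 (10 bits)
  7 -> 11111110 (8 bits)
  2 -> 110 (3 bits)
Total length = 8 + 10 + 10 + 8 + 3 = 39 bits.

Unary([7, 9, 9, 7, 2]) = 111111101111111110111111111011111110110 (39 bits)


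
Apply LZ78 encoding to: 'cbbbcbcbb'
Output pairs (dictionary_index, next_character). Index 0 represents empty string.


LZ78 encoding steps:
Dictionary: {0: ''}
Step 1: w='' (idx 0), next='c' -> output (0, 'c'), add 'c' as idx 1
Step 2: w='' (idx 0), next='b' -> output (0, 'b'), add 'b' as idx 2
Step 3: w='b' (idx 2), next='b' -> output (2, 'b'), add 'bb' as idx 3
Step 4: w='c' (idx 1), next='b' -> output (1, 'b'), add 'cb' as idx 4
Step 5: w='cb' (idx 4), next='b' -> output (4, 'b'), add 'cbb' as idx 5


Encoded: [(0, 'c'), (0, 'b'), (2, 'b'), (1, 'b'), (4, 'b')]


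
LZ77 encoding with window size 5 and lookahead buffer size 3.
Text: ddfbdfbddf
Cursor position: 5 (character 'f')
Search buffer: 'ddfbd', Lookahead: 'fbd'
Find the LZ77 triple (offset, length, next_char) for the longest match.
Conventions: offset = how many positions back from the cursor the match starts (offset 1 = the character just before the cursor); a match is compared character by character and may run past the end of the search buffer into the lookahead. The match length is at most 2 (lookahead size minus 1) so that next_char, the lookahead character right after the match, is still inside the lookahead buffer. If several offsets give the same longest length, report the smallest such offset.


Try each offset into the search buffer:
  offset=1 (pos 4, char 'd'): match length 0
  offset=2 (pos 3, char 'b'): match length 0
  offset=3 (pos 2, char 'f'): match length 2
  offset=4 (pos 1, char 'd'): match length 0
  offset=5 (pos 0, char 'd'): match length 0
Longest match has length 2 at offset 3.
next_char = character at position 5 + 2 = 7 -> 'd'

Best match: offset=3, length=2 (matching 'fb' starting at position 2)
LZ77 triple: (3, 2, 'd')


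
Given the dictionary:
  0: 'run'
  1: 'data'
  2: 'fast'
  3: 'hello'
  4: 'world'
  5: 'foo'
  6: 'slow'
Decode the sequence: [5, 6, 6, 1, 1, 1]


Look up each index in the dictionary:
  5 -> 'foo'
  6 -> 'slow'
  6 -> 'slow'
  1 -> 'data'
  1 -> 'data'
  1 -> 'data'

Decoded: "foo slow slow data data data"


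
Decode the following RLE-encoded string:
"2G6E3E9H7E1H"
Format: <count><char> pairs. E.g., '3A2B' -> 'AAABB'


Expanding each <count><char> pair:
  2G -> 'GG'
  6E -> 'EEEEEE'
  3E -> 'EEE'
  9H -> 'HHHHHHHHH'
  7E -> 'EEEEEEE'
  1H -> 'H'

Decoded = GGEEEEEEEEEHHHHHHHHHEEEEEEEH


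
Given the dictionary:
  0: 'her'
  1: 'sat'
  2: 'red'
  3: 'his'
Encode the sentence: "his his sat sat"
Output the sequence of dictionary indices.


Look up each word in the dictionary:
  'his' -> 3
  'his' -> 3
  'sat' -> 1
  'sat' -> 1

Encoded: [3, 3, 1, 1]


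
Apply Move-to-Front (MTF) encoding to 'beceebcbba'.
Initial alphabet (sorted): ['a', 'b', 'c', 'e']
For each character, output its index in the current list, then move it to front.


MTF encoding:
'b': index 1 in ['a', 'b', 'c', 'e'] -> ['b', 'a', 'c', 'e']
'e': index 3 in ['b', 'a', 'c', 'e'] -> ['e', 'b', 'a', 'c']
'c': index 3 in ['e', 'b', 'a', 'c'] -> ['c', 'e', 'b', 'a']
'e': index 1 in ['c', 'e', 'b', 'a'] -> ['e', 'c', 'b', 'a']
'e': index 0 in ['e', 'c', 'b', 'a'] -> ['e', 'c', 'b', 'a']
'b': index 2 in ['e', 'c', 'b', 'a'] -> ['b', 'e', 'c', 'a']
'c': index 2 in ['b', 'e', 'c', 'a'] -> ['c', 'b', 'e', 'a']
'b': index 1 in ['c', 'b', 'e', 'a'] -> ['b', 'c', 'e', 'a']
'b': index 0 in ['b', 'c', 'e', 'a'] -> ['b', 'c', 'e', 'a']
'a': index 3 in ['b', 'c', 'e', 'a'] -> ['a', 'b', 'c', 'e']


Output: [1, 3, 3, 1, 0, 2, 2, 1, 0, 3]


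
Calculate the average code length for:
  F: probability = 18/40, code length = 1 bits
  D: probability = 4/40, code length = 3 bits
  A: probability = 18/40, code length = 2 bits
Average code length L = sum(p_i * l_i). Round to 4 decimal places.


Weighted contributions p_i * l_i:
  F: (18/40) * 1 = 18/40
  D: (4/40) * 3 = 12/40
  A: (18/40) * 2 = 36/40
Sum = (18 + 12 + 36)/40 = 66/40

L = 66/40 = 1.6500 bits/symbol


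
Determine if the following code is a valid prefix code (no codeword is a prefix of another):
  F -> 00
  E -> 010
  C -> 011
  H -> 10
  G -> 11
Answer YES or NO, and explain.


Checking each pair (does one codeword prefix another?):
  F='00' vs E='010': no prefix
  F='00' vs C='011': no prefix
  F='00' vs H='10': no prefix
  F='00' vs G='11': no prefix
  E='010' vs F='00': no prefix
  E='010' vs C='011': no prefix
  E='010' vs H='10': no prefix
  E='010' vs G='11': no prefix
  C='011' vs F='00': no prefix
  C='011' vs E='010': no prefix
  C='011' vs H='10': no prefix
  C='011' vs G='11': no prefix
  H='10' vs F='00': no prefix
  H='10' vs E='010': no prefix
  H='10' vs C='011': no prefix
  H='10' vs G='11': no prefix
  G='11' vs F='00': no prefix
  G='11' vs E='010': no prefix
  G='11' vs C='011': no prefix
  G='11' vs H='10': no prefix
No violation found over all pairs.

YES -- this is a valid prefix code. No codeword is a prefix of any other codeword.
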